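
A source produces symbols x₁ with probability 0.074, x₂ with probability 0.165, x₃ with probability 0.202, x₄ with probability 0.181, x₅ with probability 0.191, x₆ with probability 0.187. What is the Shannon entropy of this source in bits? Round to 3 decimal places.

2.528 bits

H = −Σ pᵢ log₂ pᵢ.
−0.074·log₂(0.074) = 0.2780
−0.165·log₂(0.165) = 0.4289
−0.202·log₂(0.202) = 0.4661
−0.181·log₂(0.181) = 0.4463
−0.191·log₂(0.191) = 0.4562
−0.187·log₂(0.187) = 0.4523
Sum ≈ 2.5279 → 2.528 bits.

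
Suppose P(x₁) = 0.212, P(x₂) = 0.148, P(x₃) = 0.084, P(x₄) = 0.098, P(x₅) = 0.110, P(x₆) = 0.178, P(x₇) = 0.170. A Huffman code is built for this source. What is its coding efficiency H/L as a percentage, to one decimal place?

Entropy H = −Σ p log₂ p ≈ 2.7390 bits.
Huffman merges: 21/250+49/500→91/500; 11/100+37/250→129/500; 17/100+89/500→87/250; 91/500+53/250→197/500; 129/500+87/250→303/500; 197/500+303/500→1. L = 697/250 ≈ 2.7880.
Efficiency = H/L = 2.7390/2.7880 = 98.2%.

98.2%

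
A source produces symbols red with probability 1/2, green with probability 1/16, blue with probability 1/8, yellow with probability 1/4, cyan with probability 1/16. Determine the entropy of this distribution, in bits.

1.875 bits

Each probability is a power of 1/2, so log₂(1/p) is an integer.
H = Σ p·log₂(1/p) = 1/2·1 + 1/16·4 + 1/8·3 + 1/4·2 + 1/16·4 = 1.875 bits.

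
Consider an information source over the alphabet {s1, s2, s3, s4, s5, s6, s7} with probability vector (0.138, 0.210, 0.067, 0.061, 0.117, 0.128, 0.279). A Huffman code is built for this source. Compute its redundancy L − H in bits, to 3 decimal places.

Entropy H = −Σ p log₂ p ≈ 2.6302 bits.
Huffman merges: 61/1000+67/1000→16/125; 117/1000+16/125→49/200; 16/125+69/500→133/500; 21/100+49/200→91/200; 133/500+279/1000→109/200; 91/200+109/200→1. L = 2639/1000 ≈ 2.6390.
L − H = 2.6390 − 2.6302 = 0.009 bits.

0.009 bits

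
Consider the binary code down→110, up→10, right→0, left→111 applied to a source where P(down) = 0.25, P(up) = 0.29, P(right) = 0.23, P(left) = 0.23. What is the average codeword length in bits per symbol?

L̄ = Σ pᵢ·ℓᵢ = 0.25·3 + 0.29·2 + 0.23·1 + 0.23·3 = 2.25 bits/symbol.

2.25 bits/symbol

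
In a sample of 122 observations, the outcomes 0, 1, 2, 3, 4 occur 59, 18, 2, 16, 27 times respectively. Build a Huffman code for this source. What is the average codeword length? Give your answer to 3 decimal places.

Probabilities are the counts divided by 122.
Repeatedly combine the two least-probable nodes; the expected code length is the sum of the merged weights.
merge 1/61 + 8/61 → 9/61
merge 9/61 + 9/61 → 18/61
merge 27/122 + 18/61 → 63/122
merge 59/122 + 63/122 → 1
L = 9/61 + 18/61 + 63/122 + 1 = 239/122 ≈ 1.959 bits/symbol.

1.959 bits/symbol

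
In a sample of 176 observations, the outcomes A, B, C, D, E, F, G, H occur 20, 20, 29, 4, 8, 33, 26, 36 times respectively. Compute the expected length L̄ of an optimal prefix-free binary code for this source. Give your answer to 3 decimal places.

Probabilities are the counts divided by 176.
Repeatedly combine the two least-probable nodes; the expected code length is the sum of the merged weights.
merge 1/44 + 1/22 → 3/44
merge 3/44 + 5/44 → 2/11
merge 5/44 + 13/88 → 23/88
merge 29/176 + 2/11 → 61/176
merge 3/16 + 9/44 → 69/176
merge 23/88 + 61/176 → 107/176
merge 69/176 + 107/176 → 1
L = 3/44 + 2/11 + 23/88 + 61/176 + 69/176 + 107/176 + 1 = 503/176 ≈ 2.858 bits/symbol.

2.858 bits/symbol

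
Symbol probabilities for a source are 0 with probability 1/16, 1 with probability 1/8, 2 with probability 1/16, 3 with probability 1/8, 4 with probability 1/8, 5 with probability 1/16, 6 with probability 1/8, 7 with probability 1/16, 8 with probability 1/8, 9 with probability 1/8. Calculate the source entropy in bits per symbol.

3.25 bits

Each probability is a power of 1/2, so log₂(1/p) is an integer.
H = Σ p·log₂(1/p) = 1/16·4 + 1/8·3 + 1/16·4 + 1/8·3 + 1/8·3 + 1/16·4 + 1/8·3 + 1/16·4 + 1/8·3 + 1/8·3 = 3.25 bits.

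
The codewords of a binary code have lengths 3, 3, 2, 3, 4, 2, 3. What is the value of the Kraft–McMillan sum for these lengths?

1.0625

With common denominator 2^4 = 16: Σ 2^(−ℓᵢ) = 2/16 + 2/16 + 4/16 + 2/16 + 1/16 + 4/16 + 2/16 = 17/16 = 1.0625.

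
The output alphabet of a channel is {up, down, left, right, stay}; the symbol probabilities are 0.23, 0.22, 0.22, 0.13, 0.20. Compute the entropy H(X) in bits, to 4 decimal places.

2.2958 bits

H = −Σ pᵢ log₂ pᵢ.
−0.23·log₂(0.23) = 0.4877
−0.22·log₂(0.22) = 0.4806
−0.22·log₂(0.22) = 0.4806
−0.13·log₂(0.13) = 0.3826
−0.20·log₂(0.20) = 0.4644
Sum ≈ 2.2958 → 2.2958 bits.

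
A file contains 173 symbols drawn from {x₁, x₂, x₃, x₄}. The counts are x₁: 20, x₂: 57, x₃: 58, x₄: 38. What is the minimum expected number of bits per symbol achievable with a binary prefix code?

2 bits/symbol

Probabilities are the counts divided by 173.
Repeatedly combine the two least-probable nodes; the expected code length is the sum of the merged weights.
merge 20/173 + 38/173 → 58/173
merge 57/173 + 58/173 → 115/173
merge 58/173 + 115/173 → 1
L = 58/173 + 115/173 + 1 = 2 bits/symbol.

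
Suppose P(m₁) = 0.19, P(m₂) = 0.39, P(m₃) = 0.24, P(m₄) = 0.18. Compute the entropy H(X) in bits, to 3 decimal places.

H = −Σ pᵢ log₂ pᵢ.
−0.19·log₂(0.19) = 0.4552
−0.39·log₂(0.39) = 0.5298
−0.24·log₂(0.24) = 0.4941
−0.18·log₂(0.18) = 0.4453
Sum ≈ 1.9245 → 1.924 bits.

1.924 bits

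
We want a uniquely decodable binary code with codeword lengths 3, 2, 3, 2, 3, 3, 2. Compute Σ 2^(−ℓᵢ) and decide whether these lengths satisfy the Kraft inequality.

1.25; no

With common denominator 2^3 = 8: Σ 2^(−ℓᵢ) = 1/8 + 2/8 + 1/8 + 2/8 + 1/8 + 1/8 + 2/8 = 10/8 = 1.25.
Kraft's inequality requires Σ ≤ 1; here Σ = 1.25 > 1, so no such prefix code exists.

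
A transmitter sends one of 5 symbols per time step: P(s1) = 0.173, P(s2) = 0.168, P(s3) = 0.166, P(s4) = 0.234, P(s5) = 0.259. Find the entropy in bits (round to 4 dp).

H = −Σ pᵢ log₂ pᵢ.
−0.173·log₂(0.173) = 0.4379
−0.168·log₂(0.168) = 0.4323
−0.166·log₂(0.166) = 0.4301
−0.234·log₂(0.234) = 0.4903
−0.259·log₂(0.259) = 0.5048
Sum ≈ 2.2954 → 2.2954 bits.

2.2954 bits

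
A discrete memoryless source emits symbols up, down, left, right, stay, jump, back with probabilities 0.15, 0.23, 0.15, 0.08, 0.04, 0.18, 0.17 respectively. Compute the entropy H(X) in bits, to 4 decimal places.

H = −Σ pᵢ log₂ pᵢ.
−0.15·log₂(0.15) = 0.4105
−0.23·log₂(0.23) = 0.4877
−0.15·log₂(0.15) = 0.4105
−0.08·log₂(0.08) = 0.2915
−0.04·log₂(0.04) = 0.1858
−0.18·log₂(0.18) = 0.4453
−0.17·log₂(0.17) = 0.4346
Sum ≈ 2.6659 → 2.6659 bits.

2.6659 bits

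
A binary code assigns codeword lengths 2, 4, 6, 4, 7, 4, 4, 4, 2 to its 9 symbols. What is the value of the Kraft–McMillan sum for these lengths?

0.8359375

With common denominator 2^7 = 128: Σ 2^(−ℓᵢ) = 32/128 + 8/128 + 2/128 + 8/128 + 1/128 + 8/128 + 8/128 + 8/128 + 32/128 = 107/128 = 0.8359375.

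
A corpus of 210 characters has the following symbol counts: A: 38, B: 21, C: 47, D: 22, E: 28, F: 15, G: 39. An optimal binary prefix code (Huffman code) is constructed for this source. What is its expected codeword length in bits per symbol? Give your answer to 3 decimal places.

2.762 bits/symbol

Probabilities are the counts divided by 210.
Repeatedly combine the two least-probable nodes; the expected code length is the sum of the merged weights.
merge 1/14 + 1/10 → 6/35
merge 11/105 + 2/15 → 5/21
merge 6/35 + 19/105 → 37/105
merge 13/70 + 47/210 → 43/105
merge 5/21 + 37/105 → 62/105
merge 43/105 + 62/105 → 1
L = 6/35 + 5/21 + 37/105 + 43/105 + 62/105 + 1 = 58/21 ≈ 2.762 bits/symbol.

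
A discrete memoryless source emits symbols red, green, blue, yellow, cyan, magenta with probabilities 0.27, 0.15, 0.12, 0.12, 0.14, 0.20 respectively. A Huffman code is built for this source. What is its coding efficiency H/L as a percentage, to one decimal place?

99.5%

Entropy H = −Σ p log₂ p ≈ 2.5162 bits.
Huffman merges: 3/25+3/25→6/25; 7/50+3/20→29/100; 1/5+6/25→11/25; 27/100+29/100→14/25; 11/25+14/25→1. L = 253/100 ≈ 2.5300.
Efficiency = H/L = 2.5162/2.5300 = 99.5%.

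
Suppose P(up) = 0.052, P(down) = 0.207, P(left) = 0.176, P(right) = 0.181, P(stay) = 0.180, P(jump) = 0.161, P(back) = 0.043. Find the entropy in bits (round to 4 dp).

H = −Σ pᵢ log₂ pᵢ.
−0.052·log₂(0.052) = 0.2218
−0.207·log₂(0.207) = 0.4704
−0.176·log₂(0.176) = 0.4411
−0.181·log₂(0.181) = 0.4463
−0.180·log₂(0.180) = 0.4453
−0.161·log₂(0.161) = 0.4242
−0.043·log₂(0.043) = 0.1952
Sum ≈ 2.6443 → 2.6443 bits.

2.6443 bits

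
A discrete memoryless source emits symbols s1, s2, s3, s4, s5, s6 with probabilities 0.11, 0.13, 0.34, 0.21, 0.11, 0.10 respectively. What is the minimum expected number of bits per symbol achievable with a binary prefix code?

Repeatedly combine the two least-probable nodes; the expected code length is the sum of the merged weights.
merge 1/10 + 11/100 → 21/100
merge 11/100 + 13/100 → 6/25
merge 21/100 + 21/100 → 21/50
merge 6/25 + 17/50 → 29/50
merge 21/50 + 29/50 → 1
L = 21/100 + 6/25 + 21/50 + 29/50 + 1 = 49/20 = 2.45 bits/symbol.

2.45 bits/symbol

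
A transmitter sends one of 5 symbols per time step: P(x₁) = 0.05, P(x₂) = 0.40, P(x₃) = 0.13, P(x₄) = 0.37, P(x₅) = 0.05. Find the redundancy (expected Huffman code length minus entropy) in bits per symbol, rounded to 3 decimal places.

Entropy H = −Σ p log₂ p ≈ 1.8743 bits.
Huffman merges: 1/20+1/20→1/10; 1/10+13/100→23/100; 23/100+37/100→3/5; 2/5+3/5→1. L = 193/100 ≈ 1.9300.
L − H = 1.9300 − 1.8743 = 0.056 bits.

0.056 bits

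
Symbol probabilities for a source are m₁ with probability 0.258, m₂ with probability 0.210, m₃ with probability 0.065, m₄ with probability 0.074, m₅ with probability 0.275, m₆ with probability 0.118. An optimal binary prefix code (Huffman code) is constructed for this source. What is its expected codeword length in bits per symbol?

2.396 bits/symbol

Repeatedly combine the two least-probable nodes; the expected code length is the sum of the merged weights.
merge 13/200 + 37/500 → 139/1000
merge 59/500 + 139/1000 → 257/1000
merge 21/100 + 257/1000 → 467/1000
merge 129/500 + 11/40 → 533/1000
merge 467/1000 + 533/1000 → 1
L = 139/1000 + 257/1000 + 467/1000 + 533/1000 + 1 = 599/250 = 2.396 bits/symbol.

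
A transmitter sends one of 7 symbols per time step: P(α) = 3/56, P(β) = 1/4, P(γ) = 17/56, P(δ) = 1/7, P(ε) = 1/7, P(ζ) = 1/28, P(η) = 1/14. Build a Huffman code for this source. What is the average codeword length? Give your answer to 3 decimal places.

Repeatedly combine the two least-probable nodes; the expected code length is the sum of the merged weights.
merge 1/28 + 3/56 → 5/56
merge 1/14 + 5/56 → 9/56
merge 1/7 + 1/7 → 2/7
merge 9/56 + 1/4 → 23/56
merge 2/7 + 17/56 → 33/56
merge 23/56 + 33/56 → 1
L = 5/56 + 9/56 + 2/7 + 23/56 + 33/56 + 1 = 71/28 ≈ 2.536 bits/symbol.

2.536 bits/symbol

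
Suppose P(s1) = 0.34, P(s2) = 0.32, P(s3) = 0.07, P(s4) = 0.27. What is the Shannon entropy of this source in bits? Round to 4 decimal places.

1.8338 bits

H = −Σ pᵢ log₂ pᵢ.
−0.34·log₂(0.34) = 0.5292
−0.32·log₂(0.32) = 0.5260
−0.07·log₂(0.07) = 0.2686
−0.27·log₂(0.27) = 0.5100
Sum ≈ 1.8338 → 1.8338 bits.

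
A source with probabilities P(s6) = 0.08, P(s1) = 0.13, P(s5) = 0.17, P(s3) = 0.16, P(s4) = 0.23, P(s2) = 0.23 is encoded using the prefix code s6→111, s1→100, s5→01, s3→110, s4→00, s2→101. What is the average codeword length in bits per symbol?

L̄ = Σ pᵢ·ℓᵢ = 0.08·3 + 0.13·3 + 0.17·2 + 0.16·3 + 0.23·2 + 0.23·3 = 2.6 bits/symbol.

2.6 bits/symbol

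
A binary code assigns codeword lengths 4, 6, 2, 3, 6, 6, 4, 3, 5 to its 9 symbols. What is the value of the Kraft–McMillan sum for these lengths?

0.703125

With common denominator 2^6 = 64: Σ 2^(−ℓᵢ) = 4/64 + 1/64 + 16/64 + 8/64 + 1/64 + 1/64 + 4/64 + 8/64 + 2/64 = 45/64 = 0.703125.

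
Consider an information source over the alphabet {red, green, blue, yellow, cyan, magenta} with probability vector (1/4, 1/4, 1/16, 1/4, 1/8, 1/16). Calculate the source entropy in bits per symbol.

2.375 bits

Each probability is a power of 1/2, so log₂(1/p) is an integer.
H = Σ p·log₂(1/p) = 1/4·2 + 1/4·2 + 1/16·4 + 1/4·2 + 1/8·3 + 1/16·4 = 2.375 bits.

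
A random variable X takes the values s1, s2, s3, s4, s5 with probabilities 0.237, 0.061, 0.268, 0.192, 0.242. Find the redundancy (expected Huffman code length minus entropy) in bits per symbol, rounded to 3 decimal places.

0.053 bits

Entropy H = −Σ p log₂ p ≈ 2.2000 bits.
Huffman merges: 61/1000+24/125→253/1000; 237/1000+121/500→479/1000; 253/1000+67/250→521/1000; 479/1000+521/1000→1. L = 2253/1000 ≈ 2.2530.
L − H = 2.2530 − 2.2000 = 0.053 bits.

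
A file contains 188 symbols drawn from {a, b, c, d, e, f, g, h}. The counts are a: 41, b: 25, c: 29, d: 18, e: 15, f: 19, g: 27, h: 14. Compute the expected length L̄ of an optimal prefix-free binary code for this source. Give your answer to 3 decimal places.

2.936 bits/symbol

Probabilities are the counts divided by 188.
Repeatedly combine the two least-probable nodes; the expected code length is the sum of the merged weights.
merge 7/94 + 15/188 → 29/188
merge 9/94 + 19/188 → 37/188
merge 25/188 + 27/188 → 13/47
merge 29/188 + 29/188 → 29/94
merge 37/188 + 41/188 → 39/94
merge 13/47 + 29/94 → 55/94
merge 39/94 + 55/94 → 1
L = 29/188 + 37/188 + 13/47 + 29/94 + 39/94 + 55/94 + 1 = 138/47 ≈ 2.936 bits/symbol.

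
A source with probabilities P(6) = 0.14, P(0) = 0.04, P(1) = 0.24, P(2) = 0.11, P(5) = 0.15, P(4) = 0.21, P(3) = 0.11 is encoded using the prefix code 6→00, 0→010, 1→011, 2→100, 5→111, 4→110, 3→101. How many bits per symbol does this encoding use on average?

L̄ = Σ pᵢ·ℓᵢ = 0.14·2 + 0.04·3 + 0.24·3 + 0.11·3 + 0.15·3 + 0.21·3 + 0.11·3 = 2.86 bits/symbol.

2.86 bits/symbol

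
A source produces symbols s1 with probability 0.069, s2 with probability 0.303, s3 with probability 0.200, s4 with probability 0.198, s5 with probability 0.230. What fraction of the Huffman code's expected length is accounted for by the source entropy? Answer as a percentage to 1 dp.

Entropy H = −Σ p log₂ p ≈ 2.2028 bits.
Huffman merges: 69/1000+99/500→267/1000; 1/5+23/100→43/100; 267/1000+303/1000→57/100; 43/100+57/100→1. L = 2267/1000 ≈ 2.2670.
Efficiency = H/L = 2.2028/2.2670 = 97.2%.

97.2%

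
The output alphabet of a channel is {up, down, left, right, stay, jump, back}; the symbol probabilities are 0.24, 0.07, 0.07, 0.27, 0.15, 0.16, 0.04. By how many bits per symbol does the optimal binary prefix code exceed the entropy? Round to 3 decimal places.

0.039 bits

Entropy H = −Σ p log₂ p ≈ 2.5606 bits.
Huffman merges: 1/25+7/100→11/100; 7/100+11/100→9/50; 3/20+4/25→31/100; 9/50+6/25→21/50; 27/100+31/100→29/50; 21/50+29/50→1. L = 13/5 ≈ 2.6000.
L − H = 2.6000 − 2.5606 = 0.039 bits.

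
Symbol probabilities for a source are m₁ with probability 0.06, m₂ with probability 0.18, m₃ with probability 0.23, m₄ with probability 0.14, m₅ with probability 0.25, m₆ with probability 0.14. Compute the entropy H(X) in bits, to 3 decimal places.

2.471 bits

H = −Σ pᵢ log₂ pᵢ.
−0.06·log₂(0.06) = 0.2435
−0.18·log₂(0.18) = 0.4453
−0.23·log₂(0.23) = 0.4877
−0.14·log₂(0.14) = 0.3971
−0.25·log₂(0.25) = 0.5000
−0.14·log₂(0.14) = 0.3971
Sum ≈ 2.4707 → 2.471 bits.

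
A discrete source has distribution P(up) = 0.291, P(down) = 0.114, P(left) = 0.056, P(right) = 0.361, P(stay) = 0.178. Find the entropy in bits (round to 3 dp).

H = −Σ pᵢ log₂ pᵢ.
−0.291·log₂(0.291) = 0.5182
−0.114·log₂(0.114) = 0.3571
−0.056·log₂(0.056) = 0.2329
−0.361·log₂(0.361) = 0.5306
−0.178·log₂(0.178) = 0.4432
Sum ≈ 2.0821 → 2.082 bits.

2.082 bits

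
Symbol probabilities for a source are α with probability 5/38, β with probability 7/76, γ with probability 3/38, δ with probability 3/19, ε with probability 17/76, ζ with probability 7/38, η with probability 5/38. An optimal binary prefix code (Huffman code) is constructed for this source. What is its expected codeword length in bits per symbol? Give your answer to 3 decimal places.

2.763 bits/symbol

Repeatedly combine the two least-probable nodes; the expected code length is the sum of the merged weights.
merge 3/38 + 7/76 → 13/76
merge 5/38 + 5/38 → 5/19
merge 3/19 + 13/76 → 25/76
merge 7/38 + 17/76 → 31/76
merge 5/19 + 25/76 → 45/76
merge 31/76 + 45/76 → 1
L = 13/76 + 5/19 + 25/76 + 31/76 + 45/76 + 1 = 105/38 ≈ 2.763 bits/symbol.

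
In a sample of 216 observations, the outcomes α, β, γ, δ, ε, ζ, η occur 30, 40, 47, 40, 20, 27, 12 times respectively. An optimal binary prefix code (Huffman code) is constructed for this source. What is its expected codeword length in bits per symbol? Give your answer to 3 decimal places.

Probabilities are the counts divided by 216.
Repeatedly combine the two least-probable nodes; the expected code length is the sum of the merged weights.
merge 1/18 + 5/54 → 4/27
merge 1/8 + 5/36 → 19/72
merge 4/27 + 5/27 → 1/3
merge 5/27 + 47/216 → 29/72
merge 19/72 + 1/3 → 43/72
merge 29/72 + 43/72 → 1
L = 4/27 + 19/72 + 1/3 + 29/72 + 43/72 + 1 = 593/216 ≈ 2.745 bits/symbol.

2.745 bits/symbol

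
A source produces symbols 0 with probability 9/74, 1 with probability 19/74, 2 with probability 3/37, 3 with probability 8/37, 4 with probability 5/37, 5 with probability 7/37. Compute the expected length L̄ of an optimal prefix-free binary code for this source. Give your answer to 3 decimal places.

Repeatedly combine the two least-probable nodes; the expected code length is the sum of the merged weights.
merge 3/37 + 9/74 → 15/74
merge 5/37 + 7/37 → 12/37
merge 15/74 + 8/37 → 31/74
merge 19/74 + 12/37 → 43/74
merge 31/74 + 43/74 → 1
L = 15/74 + 12/37 + 31/74 + 43/74 + 1 = 187/74 ≈ 2.527 bits/symbol.

2.527 bits/symbol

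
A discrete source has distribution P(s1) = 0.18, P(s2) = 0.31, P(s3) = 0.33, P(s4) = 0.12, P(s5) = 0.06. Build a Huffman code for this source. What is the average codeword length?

2.18 bits/symbol

Repeatedly combine the two least-probable nodes; the expected code length is the sum of the merged weights.
merge 3/50 + 3/25 → 9/50
merge 9/50 + 9/50 → 9/25
merge 31/100 + 33/100 → 16/25
merge 9/25 + 16/25 → 1
L = 9/50 + 9/25 + 16/25 + 1 = 109/50 = 2.18 bits/symbol.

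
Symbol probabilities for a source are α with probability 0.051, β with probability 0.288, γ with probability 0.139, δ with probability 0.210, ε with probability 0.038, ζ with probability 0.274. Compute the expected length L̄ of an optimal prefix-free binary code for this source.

2.317 bits/symbol

Repeatedly combine the two least-probable nodes; the expected code length is the sum of the merged weights.
merge 19/500 + 51/1000 → 89/1000
merge 89/1000 + 139/1000 → 57/250
merge 21/100 + 57/250 → 219/500
merge 137/500 + 36/125 → 281/500
merge 219/500 + 281/500 → 1
L = 89/1000 + 57/250 + 219/500 + 281/500 + 1 = 2317/1000 = 2.317 bits/symbol.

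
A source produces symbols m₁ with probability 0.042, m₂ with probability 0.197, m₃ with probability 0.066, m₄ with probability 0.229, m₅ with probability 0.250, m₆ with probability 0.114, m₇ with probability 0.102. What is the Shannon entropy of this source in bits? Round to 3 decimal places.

2.593 bits

H = −Σ pᵢ log₂ pᵢ.
−0.042·log₂(0.042) = 0.1921
−0.197·log₂(0.197) = 0.4617
−0.066·log₂(0.066) = 0.2588
−0.229·log₂(0.229) = 0.4870
−0.250·log₂(0.250) = 0.5000
−0.114·log₂(0.114) = 0.3571
−0.102·log₂(0.102) = 0.3359
Sum ≈ 2.5927 → 2.593 bits.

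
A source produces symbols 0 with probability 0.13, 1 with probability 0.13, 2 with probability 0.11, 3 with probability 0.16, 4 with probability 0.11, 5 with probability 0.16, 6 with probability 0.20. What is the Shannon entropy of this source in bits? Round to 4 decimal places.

2.7763 bits

H = −Σ pᵢ log₂ pᵢ.
−0.13·log₂(0.13) = 0.3826
−0.13·log₂(0.13) = 0.3826
−0.11·log₂(0.11) = 0.3503
−0.16·log₂(0.16) = 0.4230
−0.11·log₂(0.11) = 0.3503
−0.16·log₂(0.16) = 0.4230
−0.20·log₂(0.20) = 0.4644
Sum ≈ 2.7763 → 2.7763 bits.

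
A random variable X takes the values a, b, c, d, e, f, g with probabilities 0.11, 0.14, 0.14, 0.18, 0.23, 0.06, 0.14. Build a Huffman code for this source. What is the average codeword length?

Repeatedly combine the two least-probable nodes; the expected code length is the sum of the merged weights.
merge 3/50 + 11/100 → 17/100
merge 7/50 + 7/50 → 7/25
merge 7/50 + 17/100 → 31/100
merge 9/50 + 23/100 → 41/100
merge 7/25 + 31/100 → 59/100
merge 41/100 + 59/100 → 1
L = 17/100 + 7/25 + 31/100 + 41/100 + 59/100 + 1 = 69/25 = 2.76 bits/symbol.

2.76 bits/symbol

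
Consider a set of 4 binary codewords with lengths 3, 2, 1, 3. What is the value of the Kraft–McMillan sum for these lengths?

1

With common denominator 2^3 = 8: Σ 2^(−ℓᵢ) = 1/8 + 2/8 + 4/8 + 1/8 = 8/8 = 1.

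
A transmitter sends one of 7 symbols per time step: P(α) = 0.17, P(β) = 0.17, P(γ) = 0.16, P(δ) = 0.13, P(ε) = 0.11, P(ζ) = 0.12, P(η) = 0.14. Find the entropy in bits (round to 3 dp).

2.789 bits

H = −Σ pᵢ log₂ pᵢ.
−0.17·log₂(0.17) = 0.4346
−0.17·log₂(0.17) = 0.4346
−0.16·log₂(0.16) = 0.4230
−0.13·log₂(0.13) = 0.3826
−0.11·log₂(0.11) = 0.3503
−0.12·log₂(0.12) = 0.3671
−0.14·log₂(0.14) = 0.3971
Sum ≈ 2.7893 → 2.789 bits.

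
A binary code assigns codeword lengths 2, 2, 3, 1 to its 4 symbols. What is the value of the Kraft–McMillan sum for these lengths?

With common denominator 2^3 = 8: Σ 2^(−ℓᵢ) = 2/8 + 2/8 + 1/8 + 4/8 = 9/8 = 1.125.

1.125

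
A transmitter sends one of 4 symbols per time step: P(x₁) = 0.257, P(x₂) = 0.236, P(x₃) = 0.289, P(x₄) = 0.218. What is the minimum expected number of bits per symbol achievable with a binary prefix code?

Repeatedly combine the two least-probable nodes; the expected code length is the sum of the merged weights.
merge 109/500 + 59/250 → 227/500
merge 257/1000 + 289/1000 → 273/500
merge 227/500 + 273/500 → 1
L = 227/500 + 273/500 + 1 = 2 bits/symbol.

2 bits/symbol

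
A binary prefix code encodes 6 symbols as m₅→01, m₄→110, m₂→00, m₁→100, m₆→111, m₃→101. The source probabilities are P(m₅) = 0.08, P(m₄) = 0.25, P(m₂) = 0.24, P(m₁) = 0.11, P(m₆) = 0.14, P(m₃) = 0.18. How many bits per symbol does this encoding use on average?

L̄ = Σ pᵢ·ℓᵢ = 0.08·2 + 0.25·3 + 0.24·2 + 0.11·3 + 0.14·3 + 0.18·3 = 2.68 bits/symbol.

2.68 bits/symbol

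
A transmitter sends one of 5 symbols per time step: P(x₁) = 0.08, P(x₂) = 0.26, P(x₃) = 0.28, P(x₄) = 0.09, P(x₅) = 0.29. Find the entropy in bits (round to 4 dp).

2.1416 bits

H = −Σ pᵢ log₂ pᵢ.
−0.08·log₂(0.08) = 0.2915
−0.26·log₂(0.26) = 0.5053
−0.28·log₂(0.28) = 0.5142
−0.09·log₂(0.09) = 0.3127
−0.29·log₂(0.29) = 0.5179
Sum ≈ 2.1416 → 2.1416 bits.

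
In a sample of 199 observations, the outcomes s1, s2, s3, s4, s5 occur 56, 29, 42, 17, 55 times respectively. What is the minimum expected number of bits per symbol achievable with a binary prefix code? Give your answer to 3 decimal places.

Probabilities are the counts divided by 199.
Repeatedly combine the two least-probable nodes; the expected code length is the sum of the merged weights.
merge 17/199 + 29/199 → 46/199
merge 42/199 + 46/199 → 88/199
merge 55/199 + 56/199 → 111/199
merge 88/199 + 111/199 → 1
L = 46/199 + 88/199 + 111/199 + 1 = 444/199 ≈ 2.231 bits/symbol.

2.231 bits/symbol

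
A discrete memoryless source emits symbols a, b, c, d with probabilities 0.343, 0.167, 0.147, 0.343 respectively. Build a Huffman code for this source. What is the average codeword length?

Repeatedly combine the two least-probable nodes; the expected code length is the sum of the merged weights.
merge 147/1000 + 167/1000 → 157/500
merge 157/500 + 343/1000 → 657/1000
merge 343/1000 + 657/1000 → 1
L = 157/500 + 657/1000 + 1 = 1971/1000 = 1.971 bits/symbol.

1.971 bits/symbol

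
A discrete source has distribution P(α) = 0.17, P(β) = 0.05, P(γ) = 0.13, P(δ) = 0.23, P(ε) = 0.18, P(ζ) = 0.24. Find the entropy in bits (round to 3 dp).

2.460 bits

H = −Σ pᵢ log₂ pᵢ.
−0.17·log₂(0.17) = 0.4346
−0.05·log₂(0.05) = 0.2161
−0.13·log₂(0.13) = 0.3826
−0.23·log₂(0.23) = 0.4877
−0.18·log₂(0.18) = 0.4453
−0.24·log₂(0.24) = 0.4941
Sum ≈ 2.4604 → 2.460 bits.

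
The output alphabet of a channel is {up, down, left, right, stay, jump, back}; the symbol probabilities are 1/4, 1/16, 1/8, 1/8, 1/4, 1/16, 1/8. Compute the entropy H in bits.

2.625 bits

Each probability is a power of 1/2, so log₂(1/p) is an integer.
H = Σ p·log₂(1/p) = 1/4·2 + 1/16·4 + 1/8·3 + 1/8·3 + 1/4·2 + 1/16·4 + 1/8·3 = 2.625 bits.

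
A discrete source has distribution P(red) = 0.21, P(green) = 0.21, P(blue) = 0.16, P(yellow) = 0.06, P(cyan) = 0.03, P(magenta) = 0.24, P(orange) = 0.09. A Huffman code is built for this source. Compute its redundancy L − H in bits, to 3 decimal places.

0.039 bits

Entropy H = −Σ p log₂ p ≈ 2.5708 bits.
Huffman merges: 3/100+3/50→9/100; 9/100+9/100→9/50; 4/25+9/50→17/50; 21/100+21/100→21/50; 6/25+17/50→29/50; 21/50+29/50→1. L = 261/100 ≈ 2.6100.
L − H = 2.6100 − 2.5708 = 0.039 bits.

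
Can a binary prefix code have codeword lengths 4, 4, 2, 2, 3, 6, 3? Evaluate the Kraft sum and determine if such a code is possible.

With common denominator 2^6 = 64: Σ 2^(−ℓᵢ) = 4/64 + 4/64 + 16/64 + 16/64 + 8/64 + 1/64 + 8/64 = 57/64 = 0.890625.
Kraft's inequality requires Σ ≤ 1; here Σ = 0.890625 ≤ 1, so such a prefix code exists.

0.890625; yes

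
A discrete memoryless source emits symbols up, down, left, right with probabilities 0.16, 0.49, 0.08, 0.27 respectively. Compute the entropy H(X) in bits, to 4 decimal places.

1.7288 bits

H = −Σ pᵢ log₂ pᵢ.
−0.16·log₂(0.16) = 0.4230
−0.49·log₂(0.49) = 0.5043
−0.08·log₂(0.08) = 0.2915
−0.27·log₂(0.27) = 0.5100
Sum ≈ 1.7288 → 1.7288 bits.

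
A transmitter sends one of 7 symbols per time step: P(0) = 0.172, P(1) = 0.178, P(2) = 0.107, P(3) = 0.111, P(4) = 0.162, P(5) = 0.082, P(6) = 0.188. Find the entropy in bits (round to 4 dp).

H = −Σ pᵢ log₂ pᵢ.
−0.172·log₂(0.172) = 0.4368
−0.178·log₂(0.178) = 0.4432
−0.107·log₂(0.107) = 0.3450
−0.111·log₂(0.111) = 0.3520
−0.162·log₂(0.162) = 0.4254
−0.082·log₂(0.082) = 0.2959
−0.188·log₂(0.188) = 0.4533
Sum ≈ 2.7516 → 2.7516 bits.

2.7516 bits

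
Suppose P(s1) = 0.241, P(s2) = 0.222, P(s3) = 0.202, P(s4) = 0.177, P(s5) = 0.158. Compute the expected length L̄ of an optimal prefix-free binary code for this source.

Repeatedly combine the two least-probable nodes; the expected code length is the sum of the merged weights.
merge 79/500 + 177/1000 → 67/200
merge 101/500 + 111/500 → 53/125
merge 241/1000 + 67/200 → 72/125
merge 53/125 + 72/125 → 1
L = 67/200 + 53/125 + 72/125 + 1 = 467/200 = 2.335 bits/symbol.

2.335 bits/symbol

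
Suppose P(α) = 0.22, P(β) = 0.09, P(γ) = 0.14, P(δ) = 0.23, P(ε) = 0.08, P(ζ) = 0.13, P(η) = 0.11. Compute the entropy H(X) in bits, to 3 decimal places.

2.702 bits

H = −Σ pᵢ log₂ pᵢ.
−0.22·log₂(0.22) = 0.4806
−0.09·log₂(0.09) = 0.3127
−0.14·log₂(0.14) = 0.3971
−0.23·log₂(0.23) = 0.4877
−0.08·log₂(0.08) = 0.2915
−0.13·log₂(0.13) = 0.3826
−0.11·log₂(0.11) = 0.3503
Sum ≈ 2.7024 → 2.702 bits.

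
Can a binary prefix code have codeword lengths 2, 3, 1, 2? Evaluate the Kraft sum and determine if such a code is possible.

With common denominator 2^3 = 8: Σ 2^(−ℓᵢ) = 2/8 + 1/8 + 4/8 + 2/8 = 9/8 = 1.125.
Kraft's inequality requires Σ ≤ 1; here Σ = 1.125 > 1, so no such prefix code exists.

1.125; no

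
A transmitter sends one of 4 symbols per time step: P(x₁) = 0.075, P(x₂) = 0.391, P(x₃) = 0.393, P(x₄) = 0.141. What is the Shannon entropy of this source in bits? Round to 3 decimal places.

H = −Σ pᵢ log₂ pᵢ.
−0.075·log₂(0.075) = 0.2803
−0.391·log₂(0.391) = 0.5297
−0.393·log₂(0.393) = 0.5295
−0.141·log₂(0.141) = 0.3985
Sum ≈ 1.7380 → 1.738 bits.

1.738 bits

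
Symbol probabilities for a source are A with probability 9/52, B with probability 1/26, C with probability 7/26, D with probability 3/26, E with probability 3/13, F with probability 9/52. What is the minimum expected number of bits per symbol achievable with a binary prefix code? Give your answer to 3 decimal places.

Repeatedly combine the two least-probable nodes; the expected code length is the sum of the merged weights.
merge 1/26 + 3/26 → 2/13
merge 2/13 + 9/52 → 17/52
merge 9/52 + 3/13 → 21/52
merge 7/26 + 17/52 → 31/52
merge 21/52 + 31/52 → 1
L = 2/13 + 17/52 + 21/52 + 31/52 + 1 = 129/52 ≈ 2.481 bits/symbol.

2.481 bits/symbol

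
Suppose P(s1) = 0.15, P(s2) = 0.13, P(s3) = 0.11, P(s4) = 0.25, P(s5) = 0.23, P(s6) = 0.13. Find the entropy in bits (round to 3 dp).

2.514 bits

H = −Σ pᵢ log₂ pᵢ.
−0.15·log₂(0.15) = 0.4105
−0.13·log₂(0.13) = 0.3826
−0.11·log₂(0.11) = 0.3503
−0.25·log₂(0.25) = 0.5000
−0.23·log₂(0.23) = 0.4877
−0.13·log₂(0.13) = 0.3826
Sum ≈ 2.5138 → 2.514 bits.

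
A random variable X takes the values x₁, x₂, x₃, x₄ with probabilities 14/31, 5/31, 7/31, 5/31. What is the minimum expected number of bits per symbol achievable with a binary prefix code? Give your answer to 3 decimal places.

1.871 bits/symbol

Repeatedly combine the two least-probable nodes; the expected code length is the sum of the merged weights.
merge 5/31 + 5/31 → 10/31
merge 7/31 + 10/31 → 17/31
merge 14/31 + 17/31 → 1
L = 10/31 + 17/31 + 1 = 58/31 ≈ 1.871 bits/symbol.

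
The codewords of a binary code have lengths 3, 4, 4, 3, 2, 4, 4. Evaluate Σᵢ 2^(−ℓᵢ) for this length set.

0.75

With common denominator 2^4 = 16: Σ 2^(−ℓᵢ) = 2/16 + 1/16 + 1/16 + 2/16 + 4/16 + 1/16 + 1/16 = 12/16 = 0.75.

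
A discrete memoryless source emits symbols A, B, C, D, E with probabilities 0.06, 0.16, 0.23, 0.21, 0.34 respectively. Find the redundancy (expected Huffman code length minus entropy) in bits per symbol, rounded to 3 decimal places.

Entropy H = −Σ p log₂ p ≈ 2.1562 bits.
Huffman merges: 3/50+4/25→11/50; 21/100+11/50→43/100; 23/100+17/50→57/100; 43/100+57/100→1. L = 111/50 ≈ 2.2200.
L − H = 2.2200 − 2.1562 = 0.064 bits.

0.064 bits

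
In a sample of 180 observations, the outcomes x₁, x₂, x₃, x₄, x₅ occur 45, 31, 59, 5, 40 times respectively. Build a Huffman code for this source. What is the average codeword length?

Probabilities are the counts divided by 180.
Repeatedly combine the two least-probable nodes; the expected code length is the sum of the merged weights.
merge 1/36 + 31/180 → 1/5
merge 1/5 + 2/9 → 19/45
merge 1/4 + 59/180 → 26/45
merge 19/45 + 26/45 → 1
L = 1/5 + 19/45 + 26/45 + 1 = 11/5 = 2.2 bits/symbol.

2.2 bits/symbol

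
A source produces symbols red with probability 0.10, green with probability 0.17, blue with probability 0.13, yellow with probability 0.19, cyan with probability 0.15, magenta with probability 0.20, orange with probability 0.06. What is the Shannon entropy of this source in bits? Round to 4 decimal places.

H = −Σ pᵢ log₂ pᵢ.
−0.10·log₂(0.10) = 0.3322
−0.17·log₂(0.17) = 0.4346
−0.13·log₂(0.13) = 0.3826
−0.19·log₂(0.19) = 0.4552
−0.15·log₂(0.15) = 0.4105
−0.20·log₂(0.20) = 0.4644
−0.06·log₂(0.06) = 0.2435
Sum ≈ 2.7231 → 2.7231 bits.

2.7231 bits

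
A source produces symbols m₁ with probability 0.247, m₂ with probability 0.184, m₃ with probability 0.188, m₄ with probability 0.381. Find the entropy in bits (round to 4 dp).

1.9314 bits

H = −Σ pᵢ log₂ pᵢ.
−0.247·log₂(0.247) = 0.4983
−0.184·log₂(0.184) = 0.4494
−0.188·log₂(0.188) = 0.4533
−0.381·log₂(0.381) = 0.5304
Sum ≈ 1.9314 → 1.9314 bits.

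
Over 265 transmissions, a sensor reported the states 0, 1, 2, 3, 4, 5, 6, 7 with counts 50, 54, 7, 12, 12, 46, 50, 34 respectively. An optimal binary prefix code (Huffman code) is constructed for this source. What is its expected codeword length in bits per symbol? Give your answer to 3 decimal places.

2.796 bits/symbol

Probabilities are the counts divided by 265.
Repeatedly combine the two least-probable nodes; the expected code length is the sum of the merged weights.
merge 7/265 + 12/265 → 19/265
merge 12/265 + 19/265 → 31/265
merge 31/265 + 34/265 → 13/53
merge 46/265 + 10/53 → 96/265
merge 10/53 + 54/265 → 104/265
merge 13/53 + 96/265 → 161/265
merge 104/265 + 161/265 → 1
L = 19/265 + 31/265 + 13/53 + 96/265 + 104/265 + 161/265 + 1 = 741/265 ≈ 2.796 bits/symbol.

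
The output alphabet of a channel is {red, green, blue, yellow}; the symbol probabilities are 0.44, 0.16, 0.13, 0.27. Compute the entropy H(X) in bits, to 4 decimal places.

1.8368 bits

H = −Σ pᵢ log₂ pᵢ.
−0.44·log₂(0.44) = 0.5211
−0.16·log₂(0.16) = 0.4230
−0.13·log₂(0.13) = 0.3826
−0.27·log₂(0.27) = 0.5100
Sum ≈ 1.8368 → 1.8368 bits.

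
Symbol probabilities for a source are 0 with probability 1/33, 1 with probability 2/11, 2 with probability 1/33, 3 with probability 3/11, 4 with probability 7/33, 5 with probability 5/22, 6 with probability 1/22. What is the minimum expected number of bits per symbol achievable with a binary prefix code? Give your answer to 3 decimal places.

Repeatedly combine the two least-probable nodes; the expected code length is the sum of the merged weights.
merge 1/33 + 1/33 → 2/33
merge 1/22 + 2/33 → 7/66
merge 7/66 + 2/11 → 19/66
merge 7/33 + 5/22 → 29/66
merge 3/11 + 19/66 → 37/66
merge 29/66 + 37/66 → 1
L = 2/33 + 7/66 + 19/66 + 29/66 + 37/66 + 1 = 27/11 ≈ 2.455 bits/symbol.

2.455 bits/symbol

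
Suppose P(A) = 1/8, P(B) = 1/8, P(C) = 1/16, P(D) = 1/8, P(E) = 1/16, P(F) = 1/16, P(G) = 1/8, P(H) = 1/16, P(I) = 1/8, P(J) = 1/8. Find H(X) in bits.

3.25 bits

Each probability is a power of 1/2, so log₂(1/p) is an integer.
H = Σ p·log₂(1/p) = 1/8·3 + 1/8·3 + 1/16·4 + 1/8·3 + 1/16·4 + 1/16·4 + 1/8·3 + 1/16·4 + 1/8·3 + 1/8·3 = 3.25 bits.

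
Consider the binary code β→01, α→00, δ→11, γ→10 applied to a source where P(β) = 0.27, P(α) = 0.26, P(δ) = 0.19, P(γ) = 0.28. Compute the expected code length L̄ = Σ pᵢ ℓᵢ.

L̄ = Σ pᵢ·ℓᵢ = 0.27·2 + 0.26·2 + 0.19·2 + 0.28·2 = 2 bits/symbol.

2 bits/symbol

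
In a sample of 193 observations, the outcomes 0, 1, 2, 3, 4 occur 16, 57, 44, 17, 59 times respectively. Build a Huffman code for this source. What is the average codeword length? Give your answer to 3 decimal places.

2.171 bits/symbol

Probabilities are the counts divided by 193.
Repeatedly combine the two least-probable nodes; the expected code length is the sum of the merged weights.
merge 16/193 + 17/193 → 33/193
merge 33/193 + 44/193 → 77/193
merge 57/193 + 59/193 → 116/193
merge 77/193 + 116/193 → 1
L = 33/193 + 77/193 + 116/193 + 1 = 419/193 ≈ 2.171 bits/symbol.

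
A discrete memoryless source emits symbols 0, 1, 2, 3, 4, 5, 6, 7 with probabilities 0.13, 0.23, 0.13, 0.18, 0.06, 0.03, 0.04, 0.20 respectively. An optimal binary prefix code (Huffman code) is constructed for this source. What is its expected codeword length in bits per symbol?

Repeatedly combine the two least-probable nodes; the expected code length is the sum of the merged weights.
merge 3/100 + 1/25 → 7/100
merge 3/50 + 7/100 → 13/100
merge 13/100 + 13/100 → 13/50
merge 13/100 + 9/50 → 31/100
merge 1/5 + 23/100 → 43/100
merge 13/50 + 31/100 → 57/100
merge 43/100 + 57/100 → 1
L = 7/100 + 13/100 + 13/50 + 31/100 + 43/100 + 57/100 + 1 = 277/100 = 2.77 bits/symbol.

2.77 bits/symbol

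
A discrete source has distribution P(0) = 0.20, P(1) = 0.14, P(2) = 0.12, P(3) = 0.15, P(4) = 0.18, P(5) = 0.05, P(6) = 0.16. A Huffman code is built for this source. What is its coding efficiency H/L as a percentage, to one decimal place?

97.6%

Entropy H = −Σ p log₂ p ≈ 2.7235 bits.
Huffman merges: 1/20+3/25→17/100; 7/50+3/20→29/100; 4/25+17/100→33/100; 9/50+1/5→19/50; 29/100+33/100→31/50; 19/50+31/50→1. L = 279/100 ≈ 2.7900.
Efficiency = H/L = 2.7235/2.7900 = 97.6%.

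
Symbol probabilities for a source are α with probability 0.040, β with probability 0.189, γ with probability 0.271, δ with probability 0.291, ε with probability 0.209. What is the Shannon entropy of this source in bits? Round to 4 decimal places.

2.1407 bits

H = −Σ pᵢ log₂ pᵢ.
−0.040·log₂(0.040) = 0.1858
−0.189·log₂(0.189) = 0.4543
−0.271·log₂(0.271) = 0.5105
−0.291·log₂(0.291) = 0.5182
−0.209·log₂(0.209) = 0.4720
Sum ≈ 2.1407 → 2.1407 bits.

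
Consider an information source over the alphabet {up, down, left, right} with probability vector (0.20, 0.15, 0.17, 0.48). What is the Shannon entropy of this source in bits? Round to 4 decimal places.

1.8178 bits

H = −Σ pᵢ log₂ pᵢ.
−0.20·log₂(0.20) = 0.4644
−0.15·log₂(0.15) = 0.4105
−0.17·log₂(0.17) = 0.4346
−0.48·log₂(0.48) = 0.5083
Sum ≈ 1.8178 → 1.8178 bits.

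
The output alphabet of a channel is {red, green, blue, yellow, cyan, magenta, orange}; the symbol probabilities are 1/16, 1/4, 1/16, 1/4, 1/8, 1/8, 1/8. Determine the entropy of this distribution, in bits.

Each probability is a power of 1/2, so log₂(1/p) is an integer.
H = Σ p·log₂(1/p) = 1/16·4 + 1/4·2 + 1/16·4 + 1/4·2 + 1/8·3 + 1/8·3 + 1/8·3 = 2.625 bits.

2.625 bits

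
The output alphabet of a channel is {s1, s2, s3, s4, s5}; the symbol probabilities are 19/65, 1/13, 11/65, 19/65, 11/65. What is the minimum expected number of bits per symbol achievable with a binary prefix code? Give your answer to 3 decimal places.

2.246 bits/symbol

Repeatedly combine the two least-probable nodes; the expected code length is the sum of the merged weights.
merge 1/13 + 11/65 → 16/65
merge 11/65 + 16/65 → 27/65
merge 19/65 + 19/65 → 38/65
merge 27/65 + 38/65 → 1
L = 16/65 + 27/65 + 38/65 + 1 = 146/65 ≈ 2.246 bits/symbol.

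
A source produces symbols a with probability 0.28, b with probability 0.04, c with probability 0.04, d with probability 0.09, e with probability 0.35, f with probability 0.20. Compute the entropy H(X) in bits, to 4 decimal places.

H = −Σ pᵢ log₂ pᵢ.
−0.28·log₂(0.28) = 0.5142
−0.04·log₂(0.04) = 0.1858
−0.04·log₂(0.04) = 0.1858
−0.09·log₂(0.09) = 0.3127
−0.35·log₂(0.35) = 0.5301
−0.20·log₂(0.20) = 0.4644
Sum ≈ 2.1929 → 2.1929 bits.

2.1929 bits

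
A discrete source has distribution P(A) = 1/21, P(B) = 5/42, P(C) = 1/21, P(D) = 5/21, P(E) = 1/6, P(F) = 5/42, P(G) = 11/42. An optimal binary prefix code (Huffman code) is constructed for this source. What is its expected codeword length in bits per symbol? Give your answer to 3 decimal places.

Repeatedly combine the two least-probable nodes; the expected code length is the sum of the merged weights.
merge 1/21 + 1/21 → 2/21
merge 2/21 + 5/42 → 3/14
merge 5/42 + 1/6 → 2/7
merge 3/14 + 5/21 → 19/42
merge 11/42 + 2/7 → 23/42
merge 19/42 + 23/42 → 1
L = 2/21 + 3/14 + 2/7 + 19/42 + 23/42 + 1 = 109/42 ≈ 2.595 bits/symbol.

2.595 bits/symbol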